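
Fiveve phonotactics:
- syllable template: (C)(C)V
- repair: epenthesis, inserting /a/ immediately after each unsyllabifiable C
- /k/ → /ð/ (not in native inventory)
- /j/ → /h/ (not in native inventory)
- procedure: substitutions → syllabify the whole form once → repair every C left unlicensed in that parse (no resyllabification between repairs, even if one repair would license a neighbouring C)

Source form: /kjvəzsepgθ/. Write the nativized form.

Substitution: /k/ → /ð/, /j/ → /h/, giving /ðhvəzsepgθ/.
The consonants /ð/, /p/, /g/, /θ/ cannot be parsed into a legal (C)(C)V syllable (no codas are permitted; onsets may contain at most 2 consonants).
Each unlicensed consonant becomes the onset of a new syllable: /ð/ → /ða/, /p/ → /pa/, /g/ → /ga/, /θ/ → /θa/.

ðahvəzsepagaθa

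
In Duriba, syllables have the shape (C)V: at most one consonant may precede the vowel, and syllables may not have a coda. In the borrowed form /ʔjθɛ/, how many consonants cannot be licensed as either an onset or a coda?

The consonants /ʔ/, /j/ cannot be parsed into a legal (C)V syllable (no codas are permitted; onsets are limited to one consonant).

2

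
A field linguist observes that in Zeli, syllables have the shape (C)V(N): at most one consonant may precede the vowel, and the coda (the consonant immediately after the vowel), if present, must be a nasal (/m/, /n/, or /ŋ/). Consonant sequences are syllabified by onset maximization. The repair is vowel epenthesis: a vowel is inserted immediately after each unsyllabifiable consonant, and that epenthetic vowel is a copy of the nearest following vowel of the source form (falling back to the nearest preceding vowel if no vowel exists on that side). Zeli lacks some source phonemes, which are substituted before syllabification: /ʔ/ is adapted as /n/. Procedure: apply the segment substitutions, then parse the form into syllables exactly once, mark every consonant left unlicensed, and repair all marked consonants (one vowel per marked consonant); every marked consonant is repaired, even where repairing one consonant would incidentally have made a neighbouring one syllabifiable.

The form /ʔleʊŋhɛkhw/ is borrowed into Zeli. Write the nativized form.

neleʊŋhɛkɛhɛwɛ

Substitution: /ʔ/ → /n/, giving /nleʊŋhɛkhw/.
The consonants /n/, /k/, /h/, /w/ cannot be parsed into a legal (C)V(N) syllable (only a nasal (/m/, /n/, or /ŋ/) is licensed in coda position; onsets are limited to one consonant).
Inserting the epenthetic vowel yields /n/ → /ne/, /k/ → /kɛ/, /h/ → /hɛ/, /w/ → /wɛ/.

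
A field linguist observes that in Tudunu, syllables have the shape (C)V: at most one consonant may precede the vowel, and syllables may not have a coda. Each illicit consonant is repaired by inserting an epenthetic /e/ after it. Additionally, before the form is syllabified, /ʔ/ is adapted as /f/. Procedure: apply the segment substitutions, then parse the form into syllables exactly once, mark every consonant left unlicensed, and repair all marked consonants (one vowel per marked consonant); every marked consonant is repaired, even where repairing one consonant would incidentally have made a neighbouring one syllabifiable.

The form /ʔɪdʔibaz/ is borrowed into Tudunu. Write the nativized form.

Substitution: /ʔ/ → /f/, giving /fɪdfibaz/.
Under (C)V, the unsyllabifiable consonants are /d/, /z/ (no codas are permitted; onsets are limited to one consonant).
Epenthesis after each stranded consonant: /d/ → /de/, /z/ → /ze/.

fɪdefibaze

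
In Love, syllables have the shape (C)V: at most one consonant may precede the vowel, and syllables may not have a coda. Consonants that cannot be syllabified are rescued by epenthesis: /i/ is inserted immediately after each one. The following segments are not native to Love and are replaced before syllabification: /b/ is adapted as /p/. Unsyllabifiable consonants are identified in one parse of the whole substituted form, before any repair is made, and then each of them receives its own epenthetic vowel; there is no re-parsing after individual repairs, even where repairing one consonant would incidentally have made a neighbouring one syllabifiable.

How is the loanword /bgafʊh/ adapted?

pigafʊhi

Substitution: /b/ → /p/, giving /pgafʊh/.
Syllabifying with onset maximization leaves /p/, /h/ stranded (no codas are permitted; onsets are limited to one consonant).
Epenthesis after each stranded consonant: /p/ → /pi/, /h/ → /hi/.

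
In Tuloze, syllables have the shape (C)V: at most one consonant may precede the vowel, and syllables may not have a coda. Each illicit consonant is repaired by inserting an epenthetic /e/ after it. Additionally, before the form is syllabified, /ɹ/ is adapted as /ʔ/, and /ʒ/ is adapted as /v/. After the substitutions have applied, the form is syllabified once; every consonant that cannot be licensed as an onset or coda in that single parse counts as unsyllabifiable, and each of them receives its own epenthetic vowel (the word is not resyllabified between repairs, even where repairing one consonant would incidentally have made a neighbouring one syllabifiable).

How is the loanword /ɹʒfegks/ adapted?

ʔevefegekese

Substitution: /ɹ/ → /ʔ/, /ʒ/ → /v/, giving /ʔvfegks/.
Under (C)V, the unsyllabifiable consonants are /ʔ/, /v/, /g/, /k/, /s/ (no codas are permitted; onsets are limited to one consonant).
Inserting the epenthetic vowel yields /ʔ/ → /ʔe/, /v/ → /ve/, /g/ → /ge/, /k/ → /ke/, /s/ → /se/.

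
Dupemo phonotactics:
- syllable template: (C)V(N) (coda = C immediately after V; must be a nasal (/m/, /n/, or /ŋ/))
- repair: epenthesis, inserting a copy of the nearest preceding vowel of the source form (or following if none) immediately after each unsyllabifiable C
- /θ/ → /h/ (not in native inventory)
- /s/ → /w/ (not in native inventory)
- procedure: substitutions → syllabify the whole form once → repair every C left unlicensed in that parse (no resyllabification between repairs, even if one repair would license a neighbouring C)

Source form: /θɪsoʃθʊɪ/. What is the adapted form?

Substitution: /θ/ → /h/, /s/ → /w/, giving /hɪwoʃhʊɪ/.
Syllabifying with onset maximization leaves /ʃ/ stranded (only a nasal (/m/, /n/, or /ŋ/) is licensed in coda position; onsets are limited to one consonant).
Epenthesis after each stranded consonant: /ʃ/ → /ʃo/.

hɪwoʃohʊɪ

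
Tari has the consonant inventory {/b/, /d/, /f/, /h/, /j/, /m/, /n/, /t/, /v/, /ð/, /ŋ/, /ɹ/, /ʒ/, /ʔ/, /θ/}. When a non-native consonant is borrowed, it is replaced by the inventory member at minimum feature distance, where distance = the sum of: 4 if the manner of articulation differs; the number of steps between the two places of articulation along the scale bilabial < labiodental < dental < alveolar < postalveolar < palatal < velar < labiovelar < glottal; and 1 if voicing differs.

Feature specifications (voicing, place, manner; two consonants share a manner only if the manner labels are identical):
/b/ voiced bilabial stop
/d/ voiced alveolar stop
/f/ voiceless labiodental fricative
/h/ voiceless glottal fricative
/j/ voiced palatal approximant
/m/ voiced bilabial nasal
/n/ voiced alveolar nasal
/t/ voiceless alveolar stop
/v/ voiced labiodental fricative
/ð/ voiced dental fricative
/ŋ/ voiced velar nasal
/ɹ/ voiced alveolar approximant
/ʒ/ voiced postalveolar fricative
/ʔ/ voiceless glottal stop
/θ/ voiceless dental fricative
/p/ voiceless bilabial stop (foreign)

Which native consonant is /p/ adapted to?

b

/b/ is closest: same manner (stop), place distance 0 (bilabial→bilabial), voicing differs (+1); total 1. Next closest is /t/ at distance 3.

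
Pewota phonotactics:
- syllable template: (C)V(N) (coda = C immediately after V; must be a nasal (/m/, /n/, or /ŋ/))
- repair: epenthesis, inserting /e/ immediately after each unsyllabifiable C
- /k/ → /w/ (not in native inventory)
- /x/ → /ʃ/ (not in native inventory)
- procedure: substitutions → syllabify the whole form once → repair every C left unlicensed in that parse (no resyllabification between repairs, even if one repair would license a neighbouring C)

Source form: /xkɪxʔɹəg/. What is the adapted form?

Substitution: /x/ → /ʃ/, /k/ → /w/, giving /ʃwɪʃʔɹəg/.
Syllabifying with onset maximization leaves /ʃ/, /ʃ/, /ʔ/, /g/ stranded (only a nasal (/m/, /n/, or /ŋ/) is licensed in coda position; onsets are limited to one consonant).
Inserting the epenthetic vowel yields /ʃ/ → /ʃe/, /ʃ/ → /ʃe/, /ʔ/ → /ʔe/, /g/ → /ge/.

ʃewɪʃeʔeɹəge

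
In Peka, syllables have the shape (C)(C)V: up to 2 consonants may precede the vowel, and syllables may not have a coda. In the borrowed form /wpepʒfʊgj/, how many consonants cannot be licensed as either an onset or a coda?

Under (C)(C)V, the unsyllabifiable consonants are /p/, /g/, /j/ (no codas are permitted; onsets may contain at most 2 consonants).

3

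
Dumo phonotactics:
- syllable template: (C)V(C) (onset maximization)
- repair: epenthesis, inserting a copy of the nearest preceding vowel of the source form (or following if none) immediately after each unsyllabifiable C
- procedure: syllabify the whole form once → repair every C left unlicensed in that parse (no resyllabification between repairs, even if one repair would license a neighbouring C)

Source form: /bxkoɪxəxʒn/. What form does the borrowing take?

boxokoɪxəxʒənə

Syllabifying with onset maximization leaves /b/, /x/, /ʒ/, /n/ stranded (at most one coda consonant is licensed; onsets are limited to one consonant).
Epenthesis after each stranded consonant: /b/ → /bo/, /x/ → /xo/, /ʒ/ → /ʒə/, /n/ → /nə/.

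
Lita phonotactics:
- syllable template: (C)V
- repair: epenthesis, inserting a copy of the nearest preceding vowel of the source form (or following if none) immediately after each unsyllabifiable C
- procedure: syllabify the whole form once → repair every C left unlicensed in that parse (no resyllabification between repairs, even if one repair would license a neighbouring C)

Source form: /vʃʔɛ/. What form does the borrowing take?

vɛʃɛʔɛ

Under (C)V, the unsyllabifiable consonants are /v/, /ʃ/ (no codas are permitted; onsets are limited to one consonant).
Epenthesis after each stranded consonant: /v/ → /vɛ/, /ʃ/ → /ʃɛ/.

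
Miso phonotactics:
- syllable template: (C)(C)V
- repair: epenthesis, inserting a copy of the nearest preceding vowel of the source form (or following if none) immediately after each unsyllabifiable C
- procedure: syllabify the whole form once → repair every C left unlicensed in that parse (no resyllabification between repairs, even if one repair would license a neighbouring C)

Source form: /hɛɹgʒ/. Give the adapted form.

The consonants /ɹ/, /g/, /ʒ/ cannot be parsed into a legal (C)(C)V syllable (no codas are permitted; onsets may contain at most 2 consonants).
Epenthesis after each stranded consonant: /ɹ/ → /ɹɛ/, /g/ → /gɛ/, /ʒ/ → /ʒɛ/.

hɛɹɛgɛʒɛ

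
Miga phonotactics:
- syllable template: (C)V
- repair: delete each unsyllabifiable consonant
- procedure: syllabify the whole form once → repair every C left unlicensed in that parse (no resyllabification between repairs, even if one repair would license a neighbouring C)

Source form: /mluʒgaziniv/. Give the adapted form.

lugazini

Syllabifying with onset maximization leaves /m/, /ʒ/, /v/ stranded (no codas are permitted; onsets are limited to one consonant).
Deletion applies to /m/, /ʒ/, /v/.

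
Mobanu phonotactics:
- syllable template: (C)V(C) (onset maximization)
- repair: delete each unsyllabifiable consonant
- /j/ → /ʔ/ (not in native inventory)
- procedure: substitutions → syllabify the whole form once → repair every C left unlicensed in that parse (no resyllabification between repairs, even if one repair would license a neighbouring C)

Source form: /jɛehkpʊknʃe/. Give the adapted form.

Substitution: /j/ → /ʔ/, giving /ʔɛehkpʊknʃe/.
Under (C)V(C), the unsyllabifiable consonants are /k/, /n/ (at most one coda consonant is licensed; onsets are limited to one consonant).
Each unlicensed consonant is deleted: /k/, /n/.

ʔɛehpʊkʃe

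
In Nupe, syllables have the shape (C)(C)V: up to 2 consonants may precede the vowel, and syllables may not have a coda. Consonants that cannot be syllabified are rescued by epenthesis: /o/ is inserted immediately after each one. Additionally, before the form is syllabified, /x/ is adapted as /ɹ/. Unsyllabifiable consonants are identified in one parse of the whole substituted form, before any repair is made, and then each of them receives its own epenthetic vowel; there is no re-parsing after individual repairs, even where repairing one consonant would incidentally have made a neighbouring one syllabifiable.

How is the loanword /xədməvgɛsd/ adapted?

Substitution: /x/ → /ɹ/, giving /ɹədməvgɛsd/.
Syllabifying with onset maximization leaves /s/, /d/ stranded (no codas are permitted; onsets may contain at most 2 consonants).
Epenthesis after each stranded consonant: /s/ → /so/, /d/ → /do/.

ɹədməvgɛsodo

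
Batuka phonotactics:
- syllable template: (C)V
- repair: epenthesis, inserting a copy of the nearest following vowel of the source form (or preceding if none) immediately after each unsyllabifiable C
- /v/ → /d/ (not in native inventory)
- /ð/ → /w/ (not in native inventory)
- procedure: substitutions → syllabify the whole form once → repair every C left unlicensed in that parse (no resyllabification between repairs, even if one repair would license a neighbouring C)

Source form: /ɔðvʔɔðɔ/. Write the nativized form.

Substitution: /ð/ → /w/, /v/ → /d/, giving /ɔwdʔɔwɔ/.
Under (C)V, the unsyllabifiable consonants are /w/, /d/ (no codas are permitted; onsets are limited to one consonant).
Epenthesis after each stranded consonant: /w/ → /wɔ/, /d/ → /dɔ/.

ɔwɔdɔʔɔwɔ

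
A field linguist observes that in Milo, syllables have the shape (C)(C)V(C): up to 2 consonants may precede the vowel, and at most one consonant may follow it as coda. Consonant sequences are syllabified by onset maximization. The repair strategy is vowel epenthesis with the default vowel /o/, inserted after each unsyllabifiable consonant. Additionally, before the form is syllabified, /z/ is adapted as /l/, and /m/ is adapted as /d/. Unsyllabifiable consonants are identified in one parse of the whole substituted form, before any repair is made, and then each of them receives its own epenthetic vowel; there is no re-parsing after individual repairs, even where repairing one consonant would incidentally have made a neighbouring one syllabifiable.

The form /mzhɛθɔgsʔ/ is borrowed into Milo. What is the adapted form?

Substitution: /m/ → /d/, /z/ → /l/, giving /dlhɛθɔgsʔ/.
Syllabifying with onset maximization leaves /d/, /s/, /ʔ/ stranded (at most one coda consonant is licensed; onsets may contain at most 2 consonants).
Epenthesis after each stranded consonant: /d/ → /do/, /s/ → /so/, /ʔ/ → /ʔo/.

dolhɛθɔgsoʔo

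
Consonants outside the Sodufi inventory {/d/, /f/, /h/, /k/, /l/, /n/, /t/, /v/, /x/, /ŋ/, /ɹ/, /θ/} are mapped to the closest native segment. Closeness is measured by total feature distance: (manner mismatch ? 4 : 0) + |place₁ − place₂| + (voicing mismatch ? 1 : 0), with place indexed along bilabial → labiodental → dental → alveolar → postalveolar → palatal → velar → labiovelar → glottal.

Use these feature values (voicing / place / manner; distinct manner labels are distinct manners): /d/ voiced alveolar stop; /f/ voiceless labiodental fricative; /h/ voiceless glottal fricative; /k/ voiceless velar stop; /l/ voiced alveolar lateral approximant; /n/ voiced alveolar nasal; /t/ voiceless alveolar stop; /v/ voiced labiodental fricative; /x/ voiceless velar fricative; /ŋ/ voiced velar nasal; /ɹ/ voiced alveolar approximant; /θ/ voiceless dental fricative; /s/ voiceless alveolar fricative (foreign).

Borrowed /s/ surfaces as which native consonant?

θ

/θ/ is closest: same manner (fricative), place distance 1 (alveolar→dental), same voicing; total 1. Next closest is /f/ at distance 2.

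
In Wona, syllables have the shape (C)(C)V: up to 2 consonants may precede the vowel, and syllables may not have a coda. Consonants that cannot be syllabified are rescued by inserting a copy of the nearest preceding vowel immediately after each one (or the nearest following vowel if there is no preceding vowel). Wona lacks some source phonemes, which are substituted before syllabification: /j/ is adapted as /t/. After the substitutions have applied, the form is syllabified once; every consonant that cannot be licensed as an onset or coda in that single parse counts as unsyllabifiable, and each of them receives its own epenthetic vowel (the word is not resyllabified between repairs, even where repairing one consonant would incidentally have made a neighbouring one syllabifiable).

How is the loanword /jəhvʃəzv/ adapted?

təhəvʃəzəvə

Substitution: /j/ → /t/, giving /təhvʃəzv/.
Under (C)(C)V, the unsyllabifiable consonants are /h/, /z/, /v/ (no codas are permitted; onsets may contain at most 2 consonants).
Epenthesis after each stranded consonant: /h/ → /hə/, /z/ → /zə/, /v/ → /və/.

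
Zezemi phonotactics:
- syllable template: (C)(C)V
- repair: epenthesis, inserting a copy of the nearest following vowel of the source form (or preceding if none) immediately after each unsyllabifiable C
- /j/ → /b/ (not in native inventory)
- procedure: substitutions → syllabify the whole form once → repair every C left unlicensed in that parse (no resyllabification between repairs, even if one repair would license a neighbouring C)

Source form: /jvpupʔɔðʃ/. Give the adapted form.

buvpupʔɔðɔʃɔ

Substitution: /j/ → /b/, giving /bvpupʔɔðʃ/.
Under (C)(C)V, the unsyllabifiable consonants are /b/, /ð/, /ʃ/ (no codas are permitted; onsets may contain at most 2 consonants).
Each unlicensed consonant becomes the onset of a new syllable: /b/ → /bu/, /ð/ → /ðɔ/, /ʃ/ → /ʃɔ/.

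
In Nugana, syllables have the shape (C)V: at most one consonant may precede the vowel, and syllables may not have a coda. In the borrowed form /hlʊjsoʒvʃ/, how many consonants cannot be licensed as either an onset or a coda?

5

Syllabifying with onset maximization leaves /h/, /j/, /ʒ/, /v/, /ʃ/ stranded (no codas are permitted; onsets are limited to one consonant).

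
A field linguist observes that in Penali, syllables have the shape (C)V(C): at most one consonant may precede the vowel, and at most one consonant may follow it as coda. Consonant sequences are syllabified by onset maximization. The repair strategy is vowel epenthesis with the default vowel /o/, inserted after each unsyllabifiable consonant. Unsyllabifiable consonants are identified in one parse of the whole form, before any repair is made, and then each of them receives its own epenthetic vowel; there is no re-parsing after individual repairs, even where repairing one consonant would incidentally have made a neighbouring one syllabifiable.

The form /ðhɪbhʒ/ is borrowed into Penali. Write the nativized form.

ðohɪbhoʒo

Syllabifying with onset maximization leaves /ð/, /h/, /ʒ/ stranded (at most one coda consonant is licensed; onsets are limited to one consonant).
Inserting the epenthetic vowel yields /ð/ → /ðo/, /h/ → /ho/, /ʒ/ → /ʒo/.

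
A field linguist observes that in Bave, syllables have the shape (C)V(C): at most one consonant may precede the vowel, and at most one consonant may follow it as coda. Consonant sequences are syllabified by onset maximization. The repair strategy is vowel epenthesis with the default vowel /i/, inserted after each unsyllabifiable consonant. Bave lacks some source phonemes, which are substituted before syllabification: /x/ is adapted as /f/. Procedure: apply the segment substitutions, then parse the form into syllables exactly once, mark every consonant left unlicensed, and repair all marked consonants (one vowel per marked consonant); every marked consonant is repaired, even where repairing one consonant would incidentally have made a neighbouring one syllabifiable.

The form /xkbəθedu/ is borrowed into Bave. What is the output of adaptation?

fikibəθedu

Substitution: /x/ → /f/, giving /fkbəθedu/.
The consonants /f/, /k/ cannot be parsed into a legal (C)V(C) syllable (at most one coda consonant is licensed; onsets are limited to one consonant).
Epenthesis after each stranded consonant: /f/ → /fi/, /k/ → /ki/.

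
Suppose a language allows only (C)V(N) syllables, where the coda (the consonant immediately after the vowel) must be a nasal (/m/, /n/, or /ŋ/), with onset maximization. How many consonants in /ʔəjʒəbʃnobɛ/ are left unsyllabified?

Under (C)V(N), the unsyllabifiable consonants are /j/, /b/, /ʃ/ (only a nasal (/m/, /n/, or /ŋ/) is licensed in coda position; onsets are limited to one consonant).

3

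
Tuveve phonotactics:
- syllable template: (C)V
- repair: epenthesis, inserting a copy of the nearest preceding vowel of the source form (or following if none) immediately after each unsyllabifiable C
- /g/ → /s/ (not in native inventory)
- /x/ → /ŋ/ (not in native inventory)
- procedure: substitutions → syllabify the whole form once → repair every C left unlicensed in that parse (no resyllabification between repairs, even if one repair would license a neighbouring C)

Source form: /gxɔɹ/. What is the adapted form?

sɔŋɔɹɔ

Substitution: /g/ → /s/, /x/ → /ŋ/, giving /sŋɔɹ/.
Syllabifying with onset maximization leaves /s/, /ɹ/ stranded (no codas are permitted; onsets are limited to one consonant).
Inserting the epenthetic vowel yields /s/ → /sɔ/, /ɹ/ → /ɹɔ/.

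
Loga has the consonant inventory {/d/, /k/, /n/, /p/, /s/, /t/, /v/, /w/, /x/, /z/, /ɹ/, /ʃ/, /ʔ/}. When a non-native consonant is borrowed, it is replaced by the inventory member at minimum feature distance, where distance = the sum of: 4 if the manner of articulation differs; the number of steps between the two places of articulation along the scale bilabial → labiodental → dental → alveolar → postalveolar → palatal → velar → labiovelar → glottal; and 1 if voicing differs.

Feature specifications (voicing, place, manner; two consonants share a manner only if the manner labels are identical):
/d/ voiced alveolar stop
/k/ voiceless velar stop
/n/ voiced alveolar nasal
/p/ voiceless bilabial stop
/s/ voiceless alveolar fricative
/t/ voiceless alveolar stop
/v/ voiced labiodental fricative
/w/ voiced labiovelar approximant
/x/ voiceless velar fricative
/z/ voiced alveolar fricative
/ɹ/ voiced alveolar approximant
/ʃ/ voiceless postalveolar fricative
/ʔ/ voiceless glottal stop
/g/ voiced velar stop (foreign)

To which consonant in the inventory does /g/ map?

k

/k/ is closest: same manner (stop), place distance 0 (velar→velar), voicing differs (+1); total 1. Next closest is /d/ at distance 3.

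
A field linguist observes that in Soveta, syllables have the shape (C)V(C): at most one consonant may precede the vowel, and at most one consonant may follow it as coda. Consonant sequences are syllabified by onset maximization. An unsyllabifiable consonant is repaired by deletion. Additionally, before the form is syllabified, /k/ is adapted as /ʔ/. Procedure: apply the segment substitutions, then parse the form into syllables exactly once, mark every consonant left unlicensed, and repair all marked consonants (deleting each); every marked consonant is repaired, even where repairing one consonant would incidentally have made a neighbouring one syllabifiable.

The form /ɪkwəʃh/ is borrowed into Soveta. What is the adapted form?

Substitution: /k/ → /ʔ/, giving /ɪʔwəʃh/.
Syllabifying with onset maximization leaves /h/ stranded (at most one coda consonant is licensed; onsets are limited to one consonant).
Deleting the stranded consonants removes /h/.

ɪʔwəʃ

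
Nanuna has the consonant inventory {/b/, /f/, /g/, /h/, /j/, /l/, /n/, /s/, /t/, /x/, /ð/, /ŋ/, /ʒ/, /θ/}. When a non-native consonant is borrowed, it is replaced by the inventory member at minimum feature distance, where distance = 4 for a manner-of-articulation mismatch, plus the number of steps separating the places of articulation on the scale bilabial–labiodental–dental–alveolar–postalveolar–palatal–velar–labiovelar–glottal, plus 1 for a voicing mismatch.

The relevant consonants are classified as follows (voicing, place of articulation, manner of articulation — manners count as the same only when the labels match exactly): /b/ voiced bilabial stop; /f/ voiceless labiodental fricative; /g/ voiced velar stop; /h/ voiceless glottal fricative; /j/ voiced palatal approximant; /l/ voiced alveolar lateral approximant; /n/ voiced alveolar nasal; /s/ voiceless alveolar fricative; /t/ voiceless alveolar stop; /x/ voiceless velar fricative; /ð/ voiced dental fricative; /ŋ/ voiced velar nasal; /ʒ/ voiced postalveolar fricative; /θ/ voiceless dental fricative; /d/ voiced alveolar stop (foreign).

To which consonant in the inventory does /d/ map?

/t/ is closest: same manner (stop), place distance 0 (alveolar→alveolar), voicing differs (+1); total 1. Next closest is /b/ at distance 3.

t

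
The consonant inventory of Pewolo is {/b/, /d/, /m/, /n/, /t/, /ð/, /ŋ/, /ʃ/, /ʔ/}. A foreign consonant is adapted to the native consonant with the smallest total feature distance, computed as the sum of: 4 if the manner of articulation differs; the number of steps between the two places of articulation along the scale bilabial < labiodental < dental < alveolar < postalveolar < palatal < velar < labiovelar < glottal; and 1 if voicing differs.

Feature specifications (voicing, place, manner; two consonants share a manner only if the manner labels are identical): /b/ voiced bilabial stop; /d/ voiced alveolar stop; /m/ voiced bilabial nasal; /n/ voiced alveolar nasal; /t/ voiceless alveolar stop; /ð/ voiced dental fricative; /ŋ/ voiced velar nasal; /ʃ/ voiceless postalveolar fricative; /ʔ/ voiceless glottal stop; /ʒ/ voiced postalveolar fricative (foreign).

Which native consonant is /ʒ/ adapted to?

/ʃ/ is closest: same manner (fricative), place distance 0 (postalveolar→postalveolar), voicing differs (+1); total 1. Next closest is /ð/ at distance 2.

ʃ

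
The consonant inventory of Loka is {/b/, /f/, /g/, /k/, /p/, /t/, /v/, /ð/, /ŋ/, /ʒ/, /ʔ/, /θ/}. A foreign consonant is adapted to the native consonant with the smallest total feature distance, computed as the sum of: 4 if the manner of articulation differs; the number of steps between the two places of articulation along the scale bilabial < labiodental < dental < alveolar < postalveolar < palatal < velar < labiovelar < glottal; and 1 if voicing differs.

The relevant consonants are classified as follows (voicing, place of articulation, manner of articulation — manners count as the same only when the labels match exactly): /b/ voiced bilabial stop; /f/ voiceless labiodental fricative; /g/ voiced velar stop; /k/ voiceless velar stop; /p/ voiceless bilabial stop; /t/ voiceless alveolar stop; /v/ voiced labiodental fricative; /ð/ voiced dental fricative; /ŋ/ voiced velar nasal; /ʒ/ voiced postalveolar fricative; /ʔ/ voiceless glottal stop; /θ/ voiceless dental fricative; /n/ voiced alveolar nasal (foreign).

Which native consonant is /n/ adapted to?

/ŋ/ is closest: same manner (nasal), place distance 3 (alveolar→velar), same voicing; total 3. Next closest is /t/ at distance 5.

ŋ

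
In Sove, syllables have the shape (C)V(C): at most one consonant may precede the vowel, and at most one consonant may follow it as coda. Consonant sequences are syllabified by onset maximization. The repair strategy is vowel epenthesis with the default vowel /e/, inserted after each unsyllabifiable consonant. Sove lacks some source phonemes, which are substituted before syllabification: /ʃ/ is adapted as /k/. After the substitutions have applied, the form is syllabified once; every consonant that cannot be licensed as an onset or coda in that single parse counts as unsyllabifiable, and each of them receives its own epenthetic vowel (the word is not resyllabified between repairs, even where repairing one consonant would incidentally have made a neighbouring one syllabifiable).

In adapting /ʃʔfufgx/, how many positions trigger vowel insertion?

After substitution the input is /kʔfufgx/.
The unsyllabifiable consonants are /k/, /ʔ/, /g/, /x/; each receives one epenthetic vowel.

4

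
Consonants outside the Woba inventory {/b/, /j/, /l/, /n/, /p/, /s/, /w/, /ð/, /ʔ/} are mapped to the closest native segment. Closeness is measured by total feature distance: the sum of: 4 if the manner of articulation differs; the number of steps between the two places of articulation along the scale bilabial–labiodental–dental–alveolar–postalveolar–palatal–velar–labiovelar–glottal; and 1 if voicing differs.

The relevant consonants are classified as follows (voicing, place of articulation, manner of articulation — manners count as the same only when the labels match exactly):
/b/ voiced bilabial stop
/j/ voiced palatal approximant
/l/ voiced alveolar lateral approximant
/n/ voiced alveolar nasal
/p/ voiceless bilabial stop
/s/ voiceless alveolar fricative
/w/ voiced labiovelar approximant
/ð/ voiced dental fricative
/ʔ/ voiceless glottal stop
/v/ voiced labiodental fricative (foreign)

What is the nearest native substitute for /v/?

ð

/ð/ is closest: same manner (fricative), place distance 1 (labiodental→dental), same voicing; total 1. Next closest is /s/ at distance 3.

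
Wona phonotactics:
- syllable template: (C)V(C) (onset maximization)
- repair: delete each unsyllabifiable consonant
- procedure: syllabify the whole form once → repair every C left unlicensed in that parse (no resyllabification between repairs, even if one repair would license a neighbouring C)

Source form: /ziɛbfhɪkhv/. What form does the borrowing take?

ziɛbhɪk

Syllabifying with onset maximization leaves /f/, /h/, /v/ stranded (at most one coda consonant is licensed; onsets are limited to one consonant).
Deleting the stranded consonants removes /f/, /h/, /v/.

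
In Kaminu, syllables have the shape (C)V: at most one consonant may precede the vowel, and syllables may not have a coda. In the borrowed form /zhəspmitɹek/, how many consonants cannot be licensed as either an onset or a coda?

Syllabifying with onset maximization leaves /z/, /s/, /p/, /t/, /k/ stranded (no codas are permitted; onsets are limited to one consonant).

5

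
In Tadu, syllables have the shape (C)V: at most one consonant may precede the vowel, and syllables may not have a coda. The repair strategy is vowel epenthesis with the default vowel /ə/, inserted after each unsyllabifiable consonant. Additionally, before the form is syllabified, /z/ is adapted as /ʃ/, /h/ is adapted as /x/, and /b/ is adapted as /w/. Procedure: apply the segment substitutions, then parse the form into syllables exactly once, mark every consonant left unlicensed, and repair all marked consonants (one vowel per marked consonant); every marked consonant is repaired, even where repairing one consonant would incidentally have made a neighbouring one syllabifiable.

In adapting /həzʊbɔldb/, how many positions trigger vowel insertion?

3

After substitution the input is /xəʃʊwɔldw/.
The unsyllabifiable consonants are /l/, /d/, /w/; each receives one epenthetic vowel.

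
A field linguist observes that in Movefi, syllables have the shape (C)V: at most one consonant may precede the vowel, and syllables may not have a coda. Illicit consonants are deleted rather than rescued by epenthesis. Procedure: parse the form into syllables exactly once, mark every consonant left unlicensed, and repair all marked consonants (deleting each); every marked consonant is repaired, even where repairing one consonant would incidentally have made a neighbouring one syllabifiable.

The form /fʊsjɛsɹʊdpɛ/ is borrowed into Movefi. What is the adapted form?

fʊjɛɹʊpɛ

Syllabifying with onset maximization leaves /s/, /s/, /d/ stranded (no codas are permitted; onsets are limited to one consonant).
Deletion applies to /s/, /s/, /d/.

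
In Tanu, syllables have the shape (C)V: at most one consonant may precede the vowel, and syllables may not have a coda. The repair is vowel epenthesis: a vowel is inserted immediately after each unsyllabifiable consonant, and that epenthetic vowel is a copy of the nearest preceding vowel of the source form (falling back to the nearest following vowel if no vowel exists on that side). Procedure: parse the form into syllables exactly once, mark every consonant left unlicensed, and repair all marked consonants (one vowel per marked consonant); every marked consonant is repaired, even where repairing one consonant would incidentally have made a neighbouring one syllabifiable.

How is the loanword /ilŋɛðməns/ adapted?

The consonants /l/, /ð/, /n/, /s/ cannot be parsed into a legal (C)V syllable (no codas are permitted; onsets are limited to one consonant).
Inserting the epenthetic vowel yields /l/ → /li/, /ð/ → /ðɛ/, /n/ → /nə/, /s/ → /sə/.

iliŋɛðɛmənəsə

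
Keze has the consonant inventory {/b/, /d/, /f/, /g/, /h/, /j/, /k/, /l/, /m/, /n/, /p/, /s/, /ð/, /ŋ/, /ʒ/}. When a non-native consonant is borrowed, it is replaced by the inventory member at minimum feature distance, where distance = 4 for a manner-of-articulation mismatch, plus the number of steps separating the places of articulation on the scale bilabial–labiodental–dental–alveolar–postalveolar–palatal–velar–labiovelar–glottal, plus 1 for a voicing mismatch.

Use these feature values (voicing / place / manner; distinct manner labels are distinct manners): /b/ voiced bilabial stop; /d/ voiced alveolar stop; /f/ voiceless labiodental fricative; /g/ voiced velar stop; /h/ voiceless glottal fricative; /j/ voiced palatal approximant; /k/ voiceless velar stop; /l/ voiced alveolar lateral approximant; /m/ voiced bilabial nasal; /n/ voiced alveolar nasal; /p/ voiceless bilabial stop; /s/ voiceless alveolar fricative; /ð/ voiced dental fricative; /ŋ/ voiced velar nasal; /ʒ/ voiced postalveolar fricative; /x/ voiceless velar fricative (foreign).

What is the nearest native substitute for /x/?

h

/h/ is closest: same manner (fricative), place distance 2 (velar→glottal), same voicing; total 2. Next closest is /s/ at distance 3.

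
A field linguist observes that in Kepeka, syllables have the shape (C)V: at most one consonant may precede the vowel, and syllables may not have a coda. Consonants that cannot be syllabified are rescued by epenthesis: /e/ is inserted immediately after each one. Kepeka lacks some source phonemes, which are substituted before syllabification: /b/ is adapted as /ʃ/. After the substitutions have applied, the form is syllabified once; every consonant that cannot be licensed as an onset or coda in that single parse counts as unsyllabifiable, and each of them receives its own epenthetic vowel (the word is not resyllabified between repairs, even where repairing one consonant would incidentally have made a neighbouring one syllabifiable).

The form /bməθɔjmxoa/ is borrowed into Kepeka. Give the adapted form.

Substitution: /b/ → /ʃ/, giving /ʃməθɔjmxoa/.
The consonants /ʃ/, /j/, /m/ cannot be parsed into a legal (C)V syllable (no codas are permitted; onsets are limited to one consonant).
Inserting the epenthetic vowel yields /ʃ/ → /ʃe/, /j/ → /je/, /m/ → /me/.

ʃeməθɔjemexoa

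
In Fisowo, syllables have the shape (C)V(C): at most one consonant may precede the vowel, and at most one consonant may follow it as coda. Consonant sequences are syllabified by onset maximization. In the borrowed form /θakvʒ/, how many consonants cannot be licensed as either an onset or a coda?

Syllabifying with onset maximization leaves /v/, /ʒ/ stranded (at most one coda consonant is licensed; onsets are limited to one consonant).

2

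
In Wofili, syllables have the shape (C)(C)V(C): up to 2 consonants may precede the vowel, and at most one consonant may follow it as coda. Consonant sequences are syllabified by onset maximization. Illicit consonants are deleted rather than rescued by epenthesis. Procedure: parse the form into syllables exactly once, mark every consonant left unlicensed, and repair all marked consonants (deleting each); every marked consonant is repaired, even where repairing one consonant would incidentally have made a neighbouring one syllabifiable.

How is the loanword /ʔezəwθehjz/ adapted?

Syllabifying with onset maximization leaves /j/, /z/ stranded (at most one coda consonant is licensed; onsets may contain at most 2 consonants).
Each unlicensed consonant is deleted: /j/, /z/.

ʔezəwθeh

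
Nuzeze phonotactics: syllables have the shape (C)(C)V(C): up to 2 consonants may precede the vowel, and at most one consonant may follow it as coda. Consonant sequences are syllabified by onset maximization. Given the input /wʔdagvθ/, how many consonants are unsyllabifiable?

Under (C)(C)V(C), the unsyllabifiable consonants are /w/, /v/, /θ/ (at most one coda consonant is licensed; onsets may contain at most 2 consonants).

3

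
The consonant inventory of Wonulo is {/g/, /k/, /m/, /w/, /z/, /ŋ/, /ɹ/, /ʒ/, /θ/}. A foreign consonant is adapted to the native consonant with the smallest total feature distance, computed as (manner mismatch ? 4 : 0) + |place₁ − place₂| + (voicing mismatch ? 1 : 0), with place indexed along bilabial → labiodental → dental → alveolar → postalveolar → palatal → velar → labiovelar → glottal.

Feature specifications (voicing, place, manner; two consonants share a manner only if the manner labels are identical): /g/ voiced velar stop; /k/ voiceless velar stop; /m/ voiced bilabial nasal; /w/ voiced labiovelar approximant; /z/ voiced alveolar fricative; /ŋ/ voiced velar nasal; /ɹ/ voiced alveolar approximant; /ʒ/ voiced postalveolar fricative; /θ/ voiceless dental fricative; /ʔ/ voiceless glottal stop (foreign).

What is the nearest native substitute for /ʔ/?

k

/k/ is closest: same manner (stop), place distance 2 (glottal→velar), same voicing; total 2. Next closest is /g/ at distance 3.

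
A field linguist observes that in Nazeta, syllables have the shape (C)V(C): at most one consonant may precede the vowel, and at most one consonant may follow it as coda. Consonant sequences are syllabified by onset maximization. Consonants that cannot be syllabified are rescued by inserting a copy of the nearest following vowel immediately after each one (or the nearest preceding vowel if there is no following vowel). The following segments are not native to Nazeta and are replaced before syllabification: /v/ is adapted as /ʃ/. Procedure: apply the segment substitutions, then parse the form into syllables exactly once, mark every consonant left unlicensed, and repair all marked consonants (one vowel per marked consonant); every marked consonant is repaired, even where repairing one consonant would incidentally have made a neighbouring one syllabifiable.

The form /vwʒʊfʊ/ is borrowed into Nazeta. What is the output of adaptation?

ʃʊwʊʒʊfʊ

Substitution: /v/ → /ʃ/, giving /ʃwʒʊfʊ/.
Syllabifying with onset maximization leaves /ʃ/, /w/ stranded (at most one coda consonant is licensed; onsets are limited to one consonant).
Each unlicensed consonant becomes the onset of a new syllable: /ʃ/ → /ʃʊ/, /w/ → /wʊ/.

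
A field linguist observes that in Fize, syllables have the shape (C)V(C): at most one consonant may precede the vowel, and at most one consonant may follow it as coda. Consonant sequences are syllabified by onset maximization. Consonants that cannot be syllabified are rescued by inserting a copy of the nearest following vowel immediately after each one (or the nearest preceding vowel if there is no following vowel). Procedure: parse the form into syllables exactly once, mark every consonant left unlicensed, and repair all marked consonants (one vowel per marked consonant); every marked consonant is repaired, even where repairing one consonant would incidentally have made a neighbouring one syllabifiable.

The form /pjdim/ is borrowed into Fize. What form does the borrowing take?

pijidim

Syllabifying with onset maximization leaves /p/, /j/ stranded (at most one coda consonant is licensed; onsets are limited to one consonant).
Inserting the epenthetic vowel yields /p/ → /pi/, /j/ → /ji/.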